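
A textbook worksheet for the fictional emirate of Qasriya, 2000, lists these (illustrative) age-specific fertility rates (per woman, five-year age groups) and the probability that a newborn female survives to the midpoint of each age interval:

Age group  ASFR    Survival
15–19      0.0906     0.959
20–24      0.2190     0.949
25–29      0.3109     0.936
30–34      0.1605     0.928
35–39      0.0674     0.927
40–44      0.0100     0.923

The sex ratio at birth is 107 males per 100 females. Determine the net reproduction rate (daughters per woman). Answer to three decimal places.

1.948

Proportion female at birth = 100 / (100 + 107) = 0.48309.
Survival-weighted fertility by age (5·fₓ·Sₓ):
  15–19: 5 × 0.0906 × 0.959 = 0.43443
  20–24: 5 × 0.2190 × 0.949 = 1.03916
  25–29: 5 × 0.3109 × 0.936 = 1.45501
  30–34: 5 × 0.1605 × 0.928 = 0.74472
  35–39: 5 × 0.0674 × 0.927 = 0.31240
  40–44: 5 × 0.0100 × 0.923 = 0.04615
Sum = 4.03187
NRR = 0.48309 × 4.03187 = 1.94776
An NRR exceeding 1 indicates intrinsic growth under these rates.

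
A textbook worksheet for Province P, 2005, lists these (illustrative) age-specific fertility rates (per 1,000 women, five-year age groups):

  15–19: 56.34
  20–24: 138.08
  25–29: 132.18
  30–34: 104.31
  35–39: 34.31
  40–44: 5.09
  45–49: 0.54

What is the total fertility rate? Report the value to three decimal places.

Sum of ASFRs = 56.34 + 138.08 + 132.18 + 104.31 + 34.31 + 5.09 + 0.54 = 470.85
TFR = 5 × 470.85 / 1000 = 2.35425

2.354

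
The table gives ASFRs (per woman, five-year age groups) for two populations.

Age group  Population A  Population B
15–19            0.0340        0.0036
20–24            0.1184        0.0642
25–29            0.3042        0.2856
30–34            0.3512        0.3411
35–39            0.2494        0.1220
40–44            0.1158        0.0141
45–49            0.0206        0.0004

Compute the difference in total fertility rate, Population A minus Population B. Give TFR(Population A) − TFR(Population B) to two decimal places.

1.81

Population A:
  Sum of ASFRs = 0.0340 + 0.1184 + 0.3042 + 0.3512 + 0.2494 + 0.1158 + 0.0206 = 1.1936
  TFR = 5 × 1.1936 = 5.968
Population B:
  Sum of ASFRs = 0.0036 + 0.0642 + 0.2856 + 0.3411 + 0.1220 + 0.0141 + 0.0004 = 0.8310
  TFR = 5 × 0.8310 = 4.155
Difference = 5.968 − 4.155 = 1.813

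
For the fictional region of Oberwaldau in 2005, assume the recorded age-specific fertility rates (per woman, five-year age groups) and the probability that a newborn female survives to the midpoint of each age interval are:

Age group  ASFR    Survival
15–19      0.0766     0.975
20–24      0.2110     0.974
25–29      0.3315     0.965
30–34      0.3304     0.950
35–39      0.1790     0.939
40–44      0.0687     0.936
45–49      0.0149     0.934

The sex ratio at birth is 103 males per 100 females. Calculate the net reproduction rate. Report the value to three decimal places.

Proportion female at birth = 100 / (100 + 103) = 0.49261.
Each age group contributes 5 × ASFR × survival:
  15–19: 5 × 0.0766 × 0.975 = 0.37343
  20–24: 5 × 0.2110 × 0.974 = 1.02757
  25–29: 5 × 0.3315 × 0.965 = 1.59949
  30–34: 5 × 0.3304 × 0.950 = 1.56940
  35–39: 5 × 0.1790 × 0.939 = 0.84041
  40–44: 5 × 0.0687 × 0.936 = 0.32152
  45–49: 5 × 0.0149 × 0.934 = 0.06958
Sum = 5.80140
NRR = 0.49261 × 5.80140 = 2.85783
NRR > 1, so each generation more than replaces itself.

2.858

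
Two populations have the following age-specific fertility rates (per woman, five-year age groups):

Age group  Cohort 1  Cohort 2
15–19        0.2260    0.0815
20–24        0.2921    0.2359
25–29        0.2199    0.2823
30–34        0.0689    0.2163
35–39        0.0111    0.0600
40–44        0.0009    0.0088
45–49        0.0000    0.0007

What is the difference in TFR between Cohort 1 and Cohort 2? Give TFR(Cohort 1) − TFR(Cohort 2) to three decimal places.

-0.333

Cohort 1:
  Sum of ASFRs = 0.2260 + 0.2921 + 0.2199 + 0.0689 + 0.0111 + 0.0009 + 0.0000 = 0.8189
  TFR = 5 × 0.8189 = 4.0945
Cohort 2:
  Sum of ASFRs = 0.0815 + 0.2359 + 0.2823 + 0.2163 + 0.0600 + 0.0088 + 0.0007 = 0.8855
  TFR = 5 × 0.8855 = 4.4275
Difference = 4.0945 − 4.4275 = -0.333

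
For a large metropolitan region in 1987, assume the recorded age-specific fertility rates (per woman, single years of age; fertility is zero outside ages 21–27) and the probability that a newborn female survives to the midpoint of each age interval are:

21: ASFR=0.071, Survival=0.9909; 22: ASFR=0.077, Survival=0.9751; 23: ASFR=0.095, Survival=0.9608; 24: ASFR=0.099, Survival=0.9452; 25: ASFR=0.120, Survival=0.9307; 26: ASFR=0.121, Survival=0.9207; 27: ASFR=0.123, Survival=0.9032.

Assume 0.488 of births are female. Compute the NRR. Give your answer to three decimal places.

Proportion female at birth = 0.488.
Per-age-group product (1 × ASFR × survival probability):
  21: 1 × 0.071 × 0.9909 = 0.07035
  22: 1 × 0.077 × 0.9751 = 0.07508
  23: 1 × 0.095 × 0.9608 = 0.09128
  24: 1 × 0.099 × 0.9452 = 0.09357
  25: 1 × 0.120 × 0.9307 = 0.11168
  26: 1 × 0.121 × 0.9207 = 0.11140
  27: 1 × 0.123 × 0.9032 = 0.11109
Sum = 0.66445
NRR = 0.488 × 0.66445 = 0.32425
An NRR under 1 implies long-run decline under these rates.

0.324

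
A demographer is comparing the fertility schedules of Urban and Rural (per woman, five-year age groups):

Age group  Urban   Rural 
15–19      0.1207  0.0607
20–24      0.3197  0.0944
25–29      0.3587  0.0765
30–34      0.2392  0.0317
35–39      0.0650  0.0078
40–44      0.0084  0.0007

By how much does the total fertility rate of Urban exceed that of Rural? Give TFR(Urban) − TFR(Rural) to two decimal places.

4.20

Urban:
  Sum of ASFRs = 0.1207 + 0.3197 + 0.3587 + 0.2392 + 0.0650 + 0.0084 = 1.1117
  TFR = 5 × 1.1117 = 5.5585
Rural:
  Sum of ASFRs = 0.0607 + 0.0944 + 0.0765 + 0.0317 + 0.0078 + 0.0007 = 0.2718
  TFR = 5 × 0.2718 = 1.359
Difference = 5.5585 − 1.359 = 4.1995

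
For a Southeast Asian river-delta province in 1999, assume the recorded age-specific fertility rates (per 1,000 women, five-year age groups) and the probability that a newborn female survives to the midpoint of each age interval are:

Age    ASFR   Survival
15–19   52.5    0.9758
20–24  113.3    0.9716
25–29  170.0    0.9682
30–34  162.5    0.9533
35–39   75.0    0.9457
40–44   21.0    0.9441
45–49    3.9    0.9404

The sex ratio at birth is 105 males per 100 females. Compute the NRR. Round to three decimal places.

Proportion female at birth = 100 / (100 + 105) = 0.48780.
Each age group contributes 5 × ASFR × survival:
  15–19: 5 × 52.5/1000 × 0.9758 = 0.25615
  20–24: 5 × 113.3/1000 × 0.9716 = 0.55041
  25–29: 5 × 170.0/1000 × 0.9682 = 0.82297
  30–34: 5 × 162.5/1000 × 0.9533 = 0.77456
  35–39: 5 × 75.0/1000 × 0.9457 = 0.35464
  40–44: 5 × 21.0/1000 × 0.9441 = 0.09913
  45–49: 5 × 3.9/1000 × 0.9404 = 0.01834
Sum = 2.87620
NRR = 0.48780 × 2.87620 = 1.40301
With NRR above 1 the population is above replacement fertility.

1.403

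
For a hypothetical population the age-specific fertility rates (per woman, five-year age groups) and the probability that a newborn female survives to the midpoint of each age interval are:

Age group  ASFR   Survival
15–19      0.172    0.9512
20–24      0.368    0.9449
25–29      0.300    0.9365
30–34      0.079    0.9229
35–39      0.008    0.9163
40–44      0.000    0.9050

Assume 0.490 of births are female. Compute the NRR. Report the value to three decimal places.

Proportion female at birth = 0.490.
Survival-weighted fertility by age (5·fₓ·Sₓ):
  15–19: 5 × 0.172 × 0.9512 = 0.81803
  20–24: 5 × 0.368 × 0.9449 = 1.73862
  25–29: 5 × 0.300 × 0.9365 = 1.40475
  30–34: 5 × 0.079 × 0.9229 = 0.36455
  35–39: 5 × 0.008 × 0.9163 = 0.03665
  40–44: 5 × 0.000 × 0.9050 = 0.00000
Sum = 4.36260
NRR = 0.490 × 4.36260 = 2.13767
An NRR exceeding 1 indicates intrinsic growth under these rates.

2.138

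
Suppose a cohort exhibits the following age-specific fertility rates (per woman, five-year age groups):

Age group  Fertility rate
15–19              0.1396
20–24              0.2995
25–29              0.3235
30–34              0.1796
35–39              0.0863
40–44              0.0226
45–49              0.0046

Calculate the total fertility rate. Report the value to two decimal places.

Sum of ASFRs = 0.1396 + 0.2995 + 0.3235 + 0.1796 + 0.0863 + 0.0226 + 0.0046 = 1.0557
TFR = 5 × 1.0557 = 5.2785

5.28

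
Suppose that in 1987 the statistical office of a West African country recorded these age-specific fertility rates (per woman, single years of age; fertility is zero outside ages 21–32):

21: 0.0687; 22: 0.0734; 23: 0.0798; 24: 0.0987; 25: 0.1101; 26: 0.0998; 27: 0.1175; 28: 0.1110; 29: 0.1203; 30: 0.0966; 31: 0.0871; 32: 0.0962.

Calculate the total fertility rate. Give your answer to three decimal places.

Sum of ASFRs = 0.0687 + 0.0734 + 0.0798 + 0.0987 + 0.1101 + 0.0998 + 0.1175 + 0.1110 + 0.1203 + 0.0966 + 0.0871 + 0.0962 = 1.1592
TFR = 1.1592

1.159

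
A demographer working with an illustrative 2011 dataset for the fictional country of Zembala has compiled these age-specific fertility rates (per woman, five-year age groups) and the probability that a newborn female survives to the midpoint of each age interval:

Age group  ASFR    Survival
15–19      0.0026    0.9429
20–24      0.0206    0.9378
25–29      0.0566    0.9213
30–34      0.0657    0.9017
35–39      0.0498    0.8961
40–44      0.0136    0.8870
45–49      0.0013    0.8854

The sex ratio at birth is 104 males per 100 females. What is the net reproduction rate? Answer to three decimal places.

0.468

Proportion female at birth = 100 / (100 + 104) = 0.49020.
Each age group contributes 5 × ASFR × survival:
  15–19: 5 × 0.0026 × 0.9429 = 0.01226
  20–24: 5 × 0.0206 × 0.9378 = 0.09659
  25–29: 5 × 0.0566 × 0.9213 = 0.26073
  30–34: 5 × 0.0657 × 0.9017 = 0.29621
  35–39: 5 × 0.0498 × 0.8961 = 0.22313
  40–44: 5 × 0.0136 × 0.8870 = 0.06032
  45–49: 5 × 0.0013 × 0.8854 = 0.00576
Sum = 0.95500
NRR = 0.49020 × 0.95500 = 0.46814
An NRR under 1 implies long-run decline under these rates.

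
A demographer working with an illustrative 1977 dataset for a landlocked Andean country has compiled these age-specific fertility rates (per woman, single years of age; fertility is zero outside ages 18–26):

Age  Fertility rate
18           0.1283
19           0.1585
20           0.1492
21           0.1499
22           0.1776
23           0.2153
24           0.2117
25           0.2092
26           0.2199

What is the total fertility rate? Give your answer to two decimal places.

Sum of ASFRs = 0.1283 + 0.1585 + 0.1492 + 0.1499 + 0.1776 + 0.2153 + 0.2117 + 0.2092 + 0.2199 = 1.6196
TFR = 1.6196

1.62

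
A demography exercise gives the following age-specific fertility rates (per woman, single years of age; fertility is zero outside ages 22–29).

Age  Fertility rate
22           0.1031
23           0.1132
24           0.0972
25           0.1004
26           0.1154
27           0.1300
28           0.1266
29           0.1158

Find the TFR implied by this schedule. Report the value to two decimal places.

Sum of ASFRs = 0.1031 + 0.1132 + 0.0972 + 0.1004 + 0.1154 + 0.1300 + 0.1266 + 0.1158 = 0.9017
TFR = 0.9017

0.90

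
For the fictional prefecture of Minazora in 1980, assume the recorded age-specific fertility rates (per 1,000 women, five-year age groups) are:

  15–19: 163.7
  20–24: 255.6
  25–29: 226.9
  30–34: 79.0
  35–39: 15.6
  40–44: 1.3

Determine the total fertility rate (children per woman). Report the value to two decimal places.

3.71

Sum of ASFRs = 163.7 + 255.6 + 226.9 + 79.0 + 15.6 + 1.3 = 742.1
TFR = 5 × 742.1 / 1000 = 3.7105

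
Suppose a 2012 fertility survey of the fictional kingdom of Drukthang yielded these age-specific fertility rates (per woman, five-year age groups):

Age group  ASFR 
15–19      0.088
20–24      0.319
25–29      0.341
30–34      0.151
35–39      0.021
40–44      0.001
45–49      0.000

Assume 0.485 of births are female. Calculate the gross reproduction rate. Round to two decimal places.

2.23

Proportion female at birth = 0.485.
Sum of ASFRs = 0.088 + 0.319 + 0.341 + 0.151 + 0.021 + 0.001 + 0.000 = 0.921
TFR = 5 × 0.921 = 4.605
GRR = 0.485 × 4.605 = 2.23343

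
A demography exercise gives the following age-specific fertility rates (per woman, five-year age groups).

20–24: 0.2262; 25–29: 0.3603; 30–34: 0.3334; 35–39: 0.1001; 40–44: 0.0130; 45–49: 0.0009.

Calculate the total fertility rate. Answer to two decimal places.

Sum of ASFRs = 0.2262 + 0.3603 + 0.3334 + 0.1001 + 0.0130 + 0.0009 = 1.0339
TFR = 5 × 1.0339 = 5.1695

5.17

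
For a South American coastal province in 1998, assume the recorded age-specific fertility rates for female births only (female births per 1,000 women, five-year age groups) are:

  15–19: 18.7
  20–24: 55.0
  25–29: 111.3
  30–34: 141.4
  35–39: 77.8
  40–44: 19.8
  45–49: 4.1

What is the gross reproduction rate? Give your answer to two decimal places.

2.14

Sum of female ASFRs = 18.7 + 55.0 + 111.3 + 141.4 + 77.8 + 19.8 + 4.1 = 428.1
GRR = 5 × 428.1 / 1000 = 2.1405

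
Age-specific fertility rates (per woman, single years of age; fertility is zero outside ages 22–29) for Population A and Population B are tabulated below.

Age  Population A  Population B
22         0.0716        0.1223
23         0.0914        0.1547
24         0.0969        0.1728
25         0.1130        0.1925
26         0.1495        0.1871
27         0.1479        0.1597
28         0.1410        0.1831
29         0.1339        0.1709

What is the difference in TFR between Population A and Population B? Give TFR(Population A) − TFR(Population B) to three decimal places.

Population A:
  Sum of ASFRs = 0.0716 + 0.0914 + 0.0969 + 0.1130 + 0.1495 + 0.1479 + 0.1410 + 0.1339 = 0.9452
  TFR = 0.9452
Population B:
  Sum of ASFRs = 0.1223 + 0.1547 + 0.1728 + 0.1925 + 0.1871 + 0.1597 + 0.1831 + 0.1709 = 1.3431
  TFR = 1.3431
Difference = 0.9452 − 1.3431 = -0.3979

-0.398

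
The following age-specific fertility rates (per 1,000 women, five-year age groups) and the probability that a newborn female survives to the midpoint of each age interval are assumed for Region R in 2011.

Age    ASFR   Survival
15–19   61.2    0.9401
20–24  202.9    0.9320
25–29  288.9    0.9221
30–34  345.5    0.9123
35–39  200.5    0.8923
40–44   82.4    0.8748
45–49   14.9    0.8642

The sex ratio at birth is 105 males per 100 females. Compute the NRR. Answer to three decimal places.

2.664

Proportion female at birth = 100 / (100 + 105) = 0.48780.
Per-age-group product (5 × ASFR × survival probability):
  15–19: 5 × 61.2/1000 × 0.9401 = 0.28767
  20–24: 5 × 202.9/1000 × 0.9320 = 0.94551
  25–29: 5 × 288.9/1000 × 0.9221 = 1.33197
  30–34: 5 × 345.5/1000 × 0.9123 = 1.57600
  35–39: 5 × 200.5/1000 × 0.8923 = 0.89453
  40–44: 5 × 82.4/1000 × 0.8748 = 0.36042
  45–49: 5 × 14.9/1000 × 0.8642 = 0.06438
Sum = 5.46048
NRR = 0.48780 × 5.46048 = 2.66362
With NRR above 1 the population is above replacement fertility.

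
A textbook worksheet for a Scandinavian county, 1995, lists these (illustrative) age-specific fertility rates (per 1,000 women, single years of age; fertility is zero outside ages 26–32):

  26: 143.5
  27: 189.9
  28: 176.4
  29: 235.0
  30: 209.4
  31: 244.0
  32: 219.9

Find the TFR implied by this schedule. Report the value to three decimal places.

Sum of ASFRs = 143.5 + 189.9 + 176.4 + 235.0 + 209.4 + 244.0 + 219.9 = 1418.1
TFR = 1418.1 / 1000 = 1.4181

1.418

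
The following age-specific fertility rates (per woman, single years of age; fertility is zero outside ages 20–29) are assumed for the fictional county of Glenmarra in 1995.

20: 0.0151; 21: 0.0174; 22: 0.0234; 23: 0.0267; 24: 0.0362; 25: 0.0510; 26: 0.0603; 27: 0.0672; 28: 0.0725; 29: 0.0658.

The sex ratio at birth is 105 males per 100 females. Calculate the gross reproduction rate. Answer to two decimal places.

0.21

Proportion female at birth = 100 / (100 + 105) = 0.48780.
Sum of ASFRs = 0.0151 + 0.0174 + 0.0234 + 0.0267 + 0.0362 + 0.0510 + 0.0603 + 0.0672 + 0.0725 + 0.0658 = 0.4356
TFR = 0.4356
GRR = 0.48780 × 0.4356 = 0.21249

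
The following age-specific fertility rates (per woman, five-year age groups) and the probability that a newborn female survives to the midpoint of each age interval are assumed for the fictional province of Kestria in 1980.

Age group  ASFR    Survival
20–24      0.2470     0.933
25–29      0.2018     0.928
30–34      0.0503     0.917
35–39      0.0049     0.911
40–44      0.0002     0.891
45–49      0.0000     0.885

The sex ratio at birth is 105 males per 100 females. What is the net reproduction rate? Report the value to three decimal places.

Proportion female at birth = 100 / (100 + 105) = 0.48780.
Each age group contributes 5 × ASFR × survival:
  20–24: 5 × 0.2470 × 0.933 = 1.15226
  25–29: 5 × 0.2018 × 0.928 = 0.93635
  30–34: 5 × 0.0503 × 0.917 = 0.23063
  35–39: 5 × 0.0049 × 0.911 = 0.02232
  40–44: 5 × 0.0002 × 0.891 = 0.00089
  45–49: 5 × 0.0000 × 0.885 = 0.00000
Sum = 2.34245
NRR = 0.48780 × 2.34245 = 1.14265
NRR > 1, so each generation more than replaces itself.

1.143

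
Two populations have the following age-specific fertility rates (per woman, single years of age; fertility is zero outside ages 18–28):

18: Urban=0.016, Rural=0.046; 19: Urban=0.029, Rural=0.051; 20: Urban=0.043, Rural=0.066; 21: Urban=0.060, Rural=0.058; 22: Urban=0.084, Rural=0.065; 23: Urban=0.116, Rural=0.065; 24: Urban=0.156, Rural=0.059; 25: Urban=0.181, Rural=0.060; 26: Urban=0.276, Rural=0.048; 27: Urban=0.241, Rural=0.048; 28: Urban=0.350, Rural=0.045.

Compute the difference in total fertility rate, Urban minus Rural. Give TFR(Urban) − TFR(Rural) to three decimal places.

0.941

Urban:
  Sum of ASFRs = 0.016 + 0.029 + 0.043 + 0.060 + 0.084 + 0.116 + 0.156 + 0.181 + 0.276 + 0.241 + 0.350 = 1.552
  TFR = 1.552
Rural:
  Sum of ASFRs = 0.046 + 0.051 + 0.066 + 0.058 + 0.065 + 0.065 + 0.059 + 0.060 + 0.048 + 0.048 + 0.045 = 0.611
  TFR = 0.611
Difference = 1.552 − 0.611 = 0.941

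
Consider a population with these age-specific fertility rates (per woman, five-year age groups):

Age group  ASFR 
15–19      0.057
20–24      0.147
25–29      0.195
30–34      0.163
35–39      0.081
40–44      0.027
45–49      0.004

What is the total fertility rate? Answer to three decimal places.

3.370

Sum of ASFRs = 0.057 + 0.147 + 0.195 + 0.163 + 0.081 + 0.027 + 0.004 = 0.674
TFR = 5 × 0.674 = 3.37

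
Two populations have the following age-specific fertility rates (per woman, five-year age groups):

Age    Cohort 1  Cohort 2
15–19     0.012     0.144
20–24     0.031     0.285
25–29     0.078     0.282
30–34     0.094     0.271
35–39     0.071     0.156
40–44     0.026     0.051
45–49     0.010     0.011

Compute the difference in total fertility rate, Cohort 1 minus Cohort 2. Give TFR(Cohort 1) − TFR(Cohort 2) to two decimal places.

Cohort 1:
  Sum of ASFRs = 0.012 + 0.031 + 0.078 + 0.094 + 0.071 + 0.026 + 0.010 = 0.322
  TFR = 5 × 0.322 = 1.61
Cohort 2:
  Sum of ASFRs = 0.144 + 0.285 + 0.282 + 0.271 + 0.156 + 0.051 + 0.011 = 1.200
  TFR = 5 × 1.200 = 6
Difference = 1.61 − 6 = -4.39

-4.39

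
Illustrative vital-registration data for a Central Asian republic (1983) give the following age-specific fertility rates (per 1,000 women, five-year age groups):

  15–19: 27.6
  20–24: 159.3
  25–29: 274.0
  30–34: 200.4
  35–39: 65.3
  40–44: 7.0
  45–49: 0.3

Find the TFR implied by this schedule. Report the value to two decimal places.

Sum of ASFRs = 27.6 + 159.3 + 274.0 + 200.4 + 65.3 + 7.0 + 0.3 = 733.9
TFR = 5 × 733.9 / 1000 = 3.6695

3.67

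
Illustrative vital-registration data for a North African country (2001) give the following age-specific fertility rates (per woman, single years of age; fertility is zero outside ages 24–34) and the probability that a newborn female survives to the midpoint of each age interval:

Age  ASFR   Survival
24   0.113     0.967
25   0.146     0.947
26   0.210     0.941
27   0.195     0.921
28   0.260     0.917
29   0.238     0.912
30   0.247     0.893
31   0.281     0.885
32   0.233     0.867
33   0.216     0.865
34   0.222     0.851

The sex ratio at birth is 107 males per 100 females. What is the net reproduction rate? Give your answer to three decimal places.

1.028

Proportion female at birth = 100 / (100 + 107) = 0.48309.
Per-age-group product (1 × ASFR × survival probability):
  24: 1 × 0.113 × 0.967 = 0.10927
  25: 1 × 0.146 × 0.947 = 0.13826
  26: 1 × 0.210 × 0.941 = 0.19761
  27: 1 × 0.195 × 0.921 = 0.17960
  28: 1 × 0.260 × 0.917 = 0.23842
  29: 1 × 0.238 × 0.912 = 0.21706
  30: 1 × 0.247 × 0.893 = 0.22057
  31: 1 × 0.281 × 0.885 = 0.24869
  32: 1 × 0.233 × 0.867 = 0.20201
  33: 1 × 0.216 × 0.865 = 0.18684
  34: 1 × 0.222 × 0.851 = 0.18892
Sum = 2.12725
NRR = 0.48309 × 2.12725 = 1.02765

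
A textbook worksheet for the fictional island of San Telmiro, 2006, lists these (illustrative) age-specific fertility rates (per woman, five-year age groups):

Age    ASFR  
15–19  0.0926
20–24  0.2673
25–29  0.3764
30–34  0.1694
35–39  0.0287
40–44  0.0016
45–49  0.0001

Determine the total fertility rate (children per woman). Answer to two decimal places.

Sum of ASFRs = 0.0926 + 0.2673 + 0.3764 + 0.1694 + 0.0287 + 0.0016 + 0.0001 = 0.9361
TFR = 5 × 0.9361 = 4.6805

4.68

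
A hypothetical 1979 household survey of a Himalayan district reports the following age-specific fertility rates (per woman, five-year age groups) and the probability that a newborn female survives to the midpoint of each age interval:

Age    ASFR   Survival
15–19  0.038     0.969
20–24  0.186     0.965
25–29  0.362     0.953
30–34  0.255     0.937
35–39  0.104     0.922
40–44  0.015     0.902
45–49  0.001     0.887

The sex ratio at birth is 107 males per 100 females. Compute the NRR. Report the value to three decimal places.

Proportion female at birth = 100 / (100 + 107) = 0.48309.
Per-age-group product (5 × ASFR × survival probability):
  15–19: 5 × 0.038 × 0.969 = 0.18411
  20–24: 5 × 0.186 × 0.965 = 0.89745
  25–29: 5 × 0.362 × 0.953 = 1.72493
  30–34: 5 × 0.255 × 0.937 = 1.19468
  35–39: 5 × 0.104 × 0.922 = 0.47944
  40–44: 5 × 0.015 × 0.902 = 0.06765
  45–49: 5 × 0.001 × 0.887 = 0.00444
Sum = 4.55270
NRR = 0.48309 × 4.55270 = 2.19936

2.199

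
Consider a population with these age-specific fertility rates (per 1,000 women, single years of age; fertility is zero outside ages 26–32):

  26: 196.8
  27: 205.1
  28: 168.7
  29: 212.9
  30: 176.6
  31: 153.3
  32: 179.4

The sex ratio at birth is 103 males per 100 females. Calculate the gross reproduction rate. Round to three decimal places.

0.637

Proportion female at birth = 100 / (100 + 103) = 0.49261.
Sum of ASFRs = 196.8 + 205.1 + 168.7 + 212.9 + 176.6 + 153.3 + 179.4 = 1292.8
TFR = 1292.8 / 1000 = 1.2928
GRR = 0.49261 × 1.2928 = 0.63685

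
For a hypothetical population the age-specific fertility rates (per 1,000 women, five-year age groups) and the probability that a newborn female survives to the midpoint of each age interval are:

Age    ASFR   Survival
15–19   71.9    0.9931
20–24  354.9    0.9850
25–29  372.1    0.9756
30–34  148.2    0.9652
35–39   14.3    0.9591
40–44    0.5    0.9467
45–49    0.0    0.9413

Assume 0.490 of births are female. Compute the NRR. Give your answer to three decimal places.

2.306

Proportion female at birth = 0.490.
Weighting each age-specific rate by interval width and survival:
  15–19: 5 × 71.9/1000 × 0.9931 = 0.35702
  20–24: 5 × 354.9/1000 × 0.9850 = 1.74788
  25–29: 5 × 372.1/1000 × 0.9756 = 1.81510
  30–34: 5 × 148.2/1000 × 0.9652 = 0.71521
  35–39: 5 × 14.3/1000 × 0.9591 = 0.06858
  40–44: 5 × 0.5/1000 × 0.9467 = 0.00237
  45–49: 5 × 0.0/1000 × 0.9413 = 0.00000
Sum = 4.70616
NRR = 0.490 × 4.70616 = 2.30602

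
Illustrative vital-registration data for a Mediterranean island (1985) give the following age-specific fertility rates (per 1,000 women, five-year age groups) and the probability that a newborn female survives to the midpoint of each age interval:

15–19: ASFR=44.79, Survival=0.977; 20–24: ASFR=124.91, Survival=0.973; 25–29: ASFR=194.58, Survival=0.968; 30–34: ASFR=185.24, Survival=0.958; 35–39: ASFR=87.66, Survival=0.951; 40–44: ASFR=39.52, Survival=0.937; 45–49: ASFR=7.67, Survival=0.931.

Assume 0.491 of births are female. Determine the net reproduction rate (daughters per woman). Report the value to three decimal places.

1.617

Proportion female at birth = 0.491.
Per-age-group product (5 × ASFR × survival probability):
  15–19: 5 × 44.79/1000 × 0.977 = 0.21880
  20–24: 5 × 124.91/1000 × 0.973 = 0.60769
  25–29: 5 × 194.58/1000 × 0.968 = 0.94177
  30–34: 5 × 185.24/1000 × 0.958 = 0.88730
  35–39: 5 × 87.66/1000 × 0.951 = 0.41682
  40–44: 5 × 39.52/1000 × 0.937 = 0.18515
  45–49: 5 × 7.67/1000 × 0.931 = 0.03570
Sum = 3.29323
NRR = 0.491 × 3.29323 = 1.61698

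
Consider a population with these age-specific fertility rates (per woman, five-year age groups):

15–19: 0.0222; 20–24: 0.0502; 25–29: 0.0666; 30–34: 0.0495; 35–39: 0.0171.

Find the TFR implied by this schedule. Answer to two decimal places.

Sum of ASFRs = 0.0222 + 0.0502 + 0.0666 + 0.0495 + 0.0171 = 0.2056
TFR = 5 × 0.2056 = 1.028

1.03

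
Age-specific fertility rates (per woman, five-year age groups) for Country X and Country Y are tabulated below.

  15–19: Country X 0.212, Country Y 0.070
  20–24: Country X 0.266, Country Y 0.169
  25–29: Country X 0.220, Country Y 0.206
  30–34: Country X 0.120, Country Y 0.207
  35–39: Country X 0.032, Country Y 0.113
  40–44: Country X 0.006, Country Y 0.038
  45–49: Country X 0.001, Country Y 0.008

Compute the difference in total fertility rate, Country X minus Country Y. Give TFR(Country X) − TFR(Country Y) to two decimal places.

Country X:
  Sum of ASFRs = 0.212 + 0.266 + 0.220 + 0.120 + 0.032 + 0.006 + 0.001 = 0.857
  TFR = 5 × 0.857 = 4.285
Country Y:
  Sum of ASFRs = 0.070 + 0.169 + 0.206 + 0.207 + 0.113 + 0.038 + 0.008 = 0.811
  TFR = 5 × 0.811 = 4.055
Difference = 4.285 − 4.055 = 0.23

0.23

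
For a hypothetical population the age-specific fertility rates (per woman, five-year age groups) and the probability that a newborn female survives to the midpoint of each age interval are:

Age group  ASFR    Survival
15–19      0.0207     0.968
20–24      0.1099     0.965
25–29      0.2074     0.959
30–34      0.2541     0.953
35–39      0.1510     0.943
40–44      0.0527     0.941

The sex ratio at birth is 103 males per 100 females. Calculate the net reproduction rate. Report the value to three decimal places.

1.870

Proportion female at birth = 100 / (100 + 103) = 0.49261.
Weighting each age-specific rate by interval width and survival:
  15–19: 5 × 0.0207 × 0.968 = 0.10019
  20–24: 5 × 0.1099 × 0.965 = 0.53027
  25–29: 5 × 0.2074 × 0.959 = 0.99448
  30–34: 5 × 0.2541 × 0.953 = 1.21079
  35–39: 5 × 0.1510 × 0.943 = 0.71197
  40–44: 5 × 0.0527 × 0.941 = 0.24795
Sum = 3.79565
NRR = 0.49261 × 3.79565 = 1.86978
With NRR above 1 the population is above replacement fertility.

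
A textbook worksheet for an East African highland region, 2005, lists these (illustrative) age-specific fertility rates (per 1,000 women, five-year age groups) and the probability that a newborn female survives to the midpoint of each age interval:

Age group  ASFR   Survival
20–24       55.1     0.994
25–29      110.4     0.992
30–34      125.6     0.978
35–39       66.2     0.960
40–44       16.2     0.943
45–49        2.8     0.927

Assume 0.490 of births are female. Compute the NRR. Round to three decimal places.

Proportion female at birth = 0.490.
Each age group contributes 5 × ASFR × survival:
  20–24: 5 × 55.1/1000 × 0.994 = 0.27385
  25–29: 5 × 110.4/1000 × 0.992 = 0.54758
  30–34: 5 × 125.6/1000 × 0.978 = 0.61418
  35–39: 5 × 66.2/1000 × 0.960 = 0.31776
  40–44: 5 × 16.2/1000 × 0.943 = 0.07638
  45–49: 5 × 2.8/1000 × 0.927 = 0.01298
Sum = 1.84273
NRR = 0.490 × 1.84273 = 0.90294
NRR < 1, so the cohort does not fully replace itself.

0.903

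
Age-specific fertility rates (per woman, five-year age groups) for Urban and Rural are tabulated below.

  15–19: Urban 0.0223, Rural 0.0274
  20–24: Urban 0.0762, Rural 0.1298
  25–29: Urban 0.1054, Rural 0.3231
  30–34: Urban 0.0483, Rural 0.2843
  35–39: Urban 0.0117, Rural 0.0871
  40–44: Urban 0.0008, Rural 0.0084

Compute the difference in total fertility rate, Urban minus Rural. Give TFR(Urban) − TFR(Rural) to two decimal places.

-2.98

Urban:
  Sum of ASFRs = 0.0223 + 0.0762 + 0.1054 + 0.0483 + 0.0117 + 0.0008 = 0.2647
  TFR = 5 × 0.2647 = 1.3235
Rural:
  Sum of ASFRs = 0.0274 + 0.1298 + 0.3231 + 0.2843 + 0.0871 + 0.0084 = 0.8601
  TFR = 5 × 0.8601 = 4.3005
Difference = 1.3235 − 4.3005 = -2.977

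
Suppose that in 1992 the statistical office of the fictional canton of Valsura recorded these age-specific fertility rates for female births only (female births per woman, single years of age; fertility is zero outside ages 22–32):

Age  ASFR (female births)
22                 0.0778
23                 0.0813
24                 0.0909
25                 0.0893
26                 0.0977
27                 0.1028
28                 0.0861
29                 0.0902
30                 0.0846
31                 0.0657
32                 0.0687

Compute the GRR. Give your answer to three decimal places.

Sum of female ASFRs = 0.0778 + 0.0813 + 0.0909 + 0.0893 + 0.0977 + 0.1028 + 0.0861 + 0.0902 + 0.0846 + 0.0657 + 0.0687 = 0.9351
GRR = 0.9351

0.935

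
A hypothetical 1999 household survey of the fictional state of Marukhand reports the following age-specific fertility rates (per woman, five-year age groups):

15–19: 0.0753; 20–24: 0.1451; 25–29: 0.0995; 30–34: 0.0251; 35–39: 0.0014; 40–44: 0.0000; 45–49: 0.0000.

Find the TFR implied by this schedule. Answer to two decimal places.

1.73

Sum of ASFRs = 0.0753 + 0.1451 + 0.0995 + 0.0251 + 0.0014 + 0.0000 + 0.0000 = 0.3464
TFR = 5 × 0.3464 = 1.732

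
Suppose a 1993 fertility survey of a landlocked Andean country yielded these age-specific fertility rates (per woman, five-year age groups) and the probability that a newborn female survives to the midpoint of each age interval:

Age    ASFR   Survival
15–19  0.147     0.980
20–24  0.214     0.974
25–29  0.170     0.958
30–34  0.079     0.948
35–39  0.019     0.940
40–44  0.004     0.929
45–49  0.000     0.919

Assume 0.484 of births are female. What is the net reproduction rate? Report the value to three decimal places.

Proportion female at birth = 0.484.
Per-age-group product (5 × ASFR × survival probability):
  15–19: 5 × 0.147 × 0.980 = 0.72030
  20–24: 5 × 0.214 × 0.974 = 1.04218
  25–29: 5 × 0.170 × 0.958 = 0.81430
  30–34: 5 × 0.079 × 0.948 = 0.37446
  35–39: 5 × 0.019 × 0.940 = 0.08930
  40–44: 5 × 0.004 × 0.929 = 0.01858
  45–49: 5 × 0.000 × 0.919 = 0.00000
Sum = 3.05912
NRR = 0.484 × 3.05912 = 1.48061

1.481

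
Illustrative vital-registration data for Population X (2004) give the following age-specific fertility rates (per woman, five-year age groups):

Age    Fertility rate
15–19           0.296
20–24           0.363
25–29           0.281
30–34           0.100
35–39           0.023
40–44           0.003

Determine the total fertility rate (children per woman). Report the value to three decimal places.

5.330

Sum of ASFRs = 0.296 + 0.363 + 0.281 + 0.100 + 0.023 + 0.003 = 1.066
TFR = 5 × 1.066 = 5.33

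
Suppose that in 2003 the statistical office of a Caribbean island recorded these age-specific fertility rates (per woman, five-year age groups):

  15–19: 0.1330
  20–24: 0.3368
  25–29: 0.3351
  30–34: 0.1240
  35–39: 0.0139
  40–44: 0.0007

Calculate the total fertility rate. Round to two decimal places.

4.72

Sum of ASFRs = 0.1330 + 0.3368 + 0.3351 + 0.1240 + 0.0139 + 0.0007 = 0.9435
TFR = 5 × 0.9435 = 4.7175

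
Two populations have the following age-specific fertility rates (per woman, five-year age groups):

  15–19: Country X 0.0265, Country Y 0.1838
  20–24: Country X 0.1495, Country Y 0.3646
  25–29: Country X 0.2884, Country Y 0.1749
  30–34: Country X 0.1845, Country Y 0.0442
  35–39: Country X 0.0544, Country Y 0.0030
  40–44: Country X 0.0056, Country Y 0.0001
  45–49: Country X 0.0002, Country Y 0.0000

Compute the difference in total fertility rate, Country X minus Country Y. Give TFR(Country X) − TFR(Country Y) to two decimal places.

Country X:
  Sum of ASFRs = 0.0265 + 0.1495 + 0.2884 + 0.1845 + 0.0544 + 0.0056 + 0.0002 = 0.7091
  TFR = 5 × 0.7091 = 3.5455
Country Y:
  Sum of ASFRs = 0.1838 + 0.3646 + 0.1749 + 0.0442 + 0.0030 + 0.0001 + 0.0000 = 0.7706
  TFR = 5 × 0.7706 = 3.853
Difference = 3.5455 − 3.853 = -0.3075

-0.31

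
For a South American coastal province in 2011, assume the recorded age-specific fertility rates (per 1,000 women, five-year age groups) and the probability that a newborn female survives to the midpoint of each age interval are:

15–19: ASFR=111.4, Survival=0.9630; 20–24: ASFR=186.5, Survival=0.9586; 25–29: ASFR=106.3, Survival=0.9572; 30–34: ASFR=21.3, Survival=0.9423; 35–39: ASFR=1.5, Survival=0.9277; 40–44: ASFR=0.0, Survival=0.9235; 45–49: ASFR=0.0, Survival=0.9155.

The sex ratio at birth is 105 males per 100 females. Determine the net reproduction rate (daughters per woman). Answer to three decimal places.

Proportion female at birth = 100 / (100 + 105) = 0.48780.
Weighting each age-specific rate by interval width and survival:
  15–19: 5 × 111.4/1000 × 0.9630 = 0.53639
  20–24: 5 × 186.5/1000 × 0.9586 = 0.89389
  25–29: 5 × 106.3/1000 × 0.9572 = 0.50875
  30–34: 5 × 21.3/1000 × 0.9423 = 0.10035
  35–39: 5 × 1.5/1000 × 0.9277 = 0.00696
  40–44: 5 × 0.0/1000 × 0.9235 = 0.00000
  45–49: 5 × 0.0/1000 × 0.9155 = 0.00000
Sum = 2.04634
NRR = 0.48780 × 2.04634 = 0.99820

0.998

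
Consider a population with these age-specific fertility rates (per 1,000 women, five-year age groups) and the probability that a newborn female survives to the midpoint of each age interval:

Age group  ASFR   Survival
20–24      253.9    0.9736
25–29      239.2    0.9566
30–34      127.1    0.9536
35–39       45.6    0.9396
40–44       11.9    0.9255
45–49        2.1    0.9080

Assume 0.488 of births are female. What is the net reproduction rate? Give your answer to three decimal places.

1.593

Proportion female at birth = 0.488.
Each age group contributes 5 × ASFR × survival:
  20–24: 5 × 253.9/1000 × 0.9736 = 1.23599
  25–29: 5 × 239.2/1000 × 0.9566 = 1.14409
  30–34: 5 × 127.1/1000 × 0.9536 = 0.60601
  35–39: 5 × 45.6/1000 × 0.9396 = 0.21423
  40–44: 5 × 11.9/1000 × 0.9255 = 0.05507
  45–49: 5 × 2.1/1000 × 0.9080 = 0.00953
Sum = 3.26492
NRR = 0.488 × 3.26492 = 1.59328
NRR > 1, so each generation more than replaces itself.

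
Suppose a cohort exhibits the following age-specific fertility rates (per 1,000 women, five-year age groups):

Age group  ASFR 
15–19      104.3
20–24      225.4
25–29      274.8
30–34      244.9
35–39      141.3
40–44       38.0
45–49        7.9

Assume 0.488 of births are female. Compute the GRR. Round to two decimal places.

2.53

Proportion female at birth = 0.488.
Sum of ASFRs = 104.3 + 225.4 + 274.8 + 244.9 + 141.3 + 38.0 + 7.9 = 1036.6
TFR = 5 × 1036.6 / 1000 = 5.183
GRR = 0.488 × 5.183 = 2.52930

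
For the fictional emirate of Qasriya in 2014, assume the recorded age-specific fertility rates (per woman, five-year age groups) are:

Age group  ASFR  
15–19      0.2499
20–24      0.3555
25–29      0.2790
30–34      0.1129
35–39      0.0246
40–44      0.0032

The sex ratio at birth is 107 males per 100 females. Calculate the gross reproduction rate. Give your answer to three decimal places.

2.476

Proportion female at birth = 100 / (100 + 107) = 0.48309.
Sum of ASFRs = 0.2499 + 0.3555 + 0.2790 + 0.1129 + 0.0246 + 0.0032 = 1.0251
TFR = 5 × 1.0251 = 5.1255
GRR = 0.48309 × 5.1255 = 2.47608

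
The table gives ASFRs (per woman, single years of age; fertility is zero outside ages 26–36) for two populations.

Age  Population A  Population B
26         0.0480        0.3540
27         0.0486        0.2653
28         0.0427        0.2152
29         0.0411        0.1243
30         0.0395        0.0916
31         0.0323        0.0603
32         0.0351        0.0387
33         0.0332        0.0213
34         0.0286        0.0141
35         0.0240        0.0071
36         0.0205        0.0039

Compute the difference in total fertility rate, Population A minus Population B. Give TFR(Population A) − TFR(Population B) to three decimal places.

-0.802

Population A:
  Sum of ASFRs = 0.0480 + 0.0486 + 0.0427 + 0.0411 + 0.0395 + 0.0323 + 0.0351 + 0.0332 + 0.0286 + 0.0240 + 0.0205 = 0.3936
  TFR = 0.3936
Population B:
  Sum of ASFRs = 0.3540 + 0.2653 + 0.2152 + 0.1243 + 0.0916 + 0.0603 + 0.0387 + 0.0213 + 0.0141 + 0.0071 + 0.0039 = 1.1958
  TFR = 1.1958
Difference = 0.3936 − 1.1958 = -0.8022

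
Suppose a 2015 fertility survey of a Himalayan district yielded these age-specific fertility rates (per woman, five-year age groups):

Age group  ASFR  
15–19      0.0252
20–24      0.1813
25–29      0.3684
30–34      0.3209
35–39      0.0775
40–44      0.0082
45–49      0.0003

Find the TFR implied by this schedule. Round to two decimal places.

4.91

Sum of ASFRs = 0.0252 + 0.1813 + 0.3684 + 0.3209 + 0.0775 + 0.0082 + 0.0003 = 0.9818
TFR = 5 × 0.9818 = 4.909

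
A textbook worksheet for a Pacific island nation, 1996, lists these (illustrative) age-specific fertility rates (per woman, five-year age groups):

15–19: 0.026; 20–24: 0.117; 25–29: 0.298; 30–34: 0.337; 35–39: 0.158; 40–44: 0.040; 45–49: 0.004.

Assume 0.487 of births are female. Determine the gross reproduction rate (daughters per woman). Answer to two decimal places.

Proportion female at birth = 0.487.
Sum of ASFRs = 0.026 + 0.117 + 0.298 + 0.337 + 0.158 + 0.040 + 0.004 = 0.980
TFR = 5 × 0.980 = 4.9
GRR = 0.487 × 4.9 = 2.38630

2.39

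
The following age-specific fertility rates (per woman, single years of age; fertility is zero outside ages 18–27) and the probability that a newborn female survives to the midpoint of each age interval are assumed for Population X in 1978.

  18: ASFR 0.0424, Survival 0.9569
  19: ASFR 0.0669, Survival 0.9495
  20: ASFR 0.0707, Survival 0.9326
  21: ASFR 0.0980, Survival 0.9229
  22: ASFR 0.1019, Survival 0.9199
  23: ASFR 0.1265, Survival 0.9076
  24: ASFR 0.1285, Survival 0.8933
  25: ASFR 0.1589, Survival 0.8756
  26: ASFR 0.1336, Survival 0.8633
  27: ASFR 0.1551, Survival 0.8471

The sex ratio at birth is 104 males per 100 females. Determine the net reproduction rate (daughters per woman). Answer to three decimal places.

Proportion female at birth = 100 / (100 + 104) = 0.49020.
Each age group contributes 1 × ASFR × survival:
  18: 1 × 0.0424 × 0.9569 = 0.04057
  19: 1 × 0.0669 × 0.9495 = 0.06352
  20: 1 × 0.0707 × 0.9326 = 0.06593
  21: 1 × 0.0980 × 0.9229 = 0.09044
  22: 1 × 0.1019 × 0.9199 = 0.09374
  23: 1 × 0.1265 × 0.9076 = 0.11481
  24: 1 × 0.1285 × 0.8933 = 0.11479
  25: 1 × 0.1589 × 0.8756 = 0.13913
  26: 1 × 0.1336 × 0.8633 = 0.11534
  27: 1 × 0.1551 × 0.8471 = 0.13139
Sum = 0.96966
NRR = 0.49020 × 0.96966 = 0.47533

0.475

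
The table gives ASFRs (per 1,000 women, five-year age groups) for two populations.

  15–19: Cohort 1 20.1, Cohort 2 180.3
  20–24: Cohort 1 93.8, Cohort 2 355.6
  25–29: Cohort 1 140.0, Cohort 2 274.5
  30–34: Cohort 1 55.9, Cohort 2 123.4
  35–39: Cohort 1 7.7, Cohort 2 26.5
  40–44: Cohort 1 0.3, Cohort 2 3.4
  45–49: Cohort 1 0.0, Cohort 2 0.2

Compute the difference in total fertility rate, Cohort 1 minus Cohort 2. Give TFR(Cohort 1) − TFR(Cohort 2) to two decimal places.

-3.23

Cohort 1:
  Sum of ASFRs = 20.1 + 93.8 + 140.0 + 55.9 + 7.7 + 0.3 + 0.0 = 317.8
  TFR = 5 × 317.8 / 1000 = 1.589
Cohort 2:
  Sum of ASFRs = 180.3 + 355.6 + 274.5 + 123.4 + 26.5 + 3.4 + 0.2 = 963.9
  TFR = 5 × 963.9 / 1000 = 4.8195
Difference = 1.589 − 4.8195 = -3.2305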